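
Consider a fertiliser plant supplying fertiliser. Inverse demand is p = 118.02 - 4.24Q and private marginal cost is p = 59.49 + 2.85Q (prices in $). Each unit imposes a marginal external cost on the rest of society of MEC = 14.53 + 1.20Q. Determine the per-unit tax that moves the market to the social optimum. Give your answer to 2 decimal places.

tax = $20.90 per unit

Social marginal cost = private MC + MEC = 74.02 + 4.05Q.
Set SMC = demand: 74.02 + 4.05Q = 118.02 - 4.24Q → Q* = 5.3076.
The Pigouvian tax equals MEC at Q*: 14.53 + 1.20×5.3076 = 20.8991.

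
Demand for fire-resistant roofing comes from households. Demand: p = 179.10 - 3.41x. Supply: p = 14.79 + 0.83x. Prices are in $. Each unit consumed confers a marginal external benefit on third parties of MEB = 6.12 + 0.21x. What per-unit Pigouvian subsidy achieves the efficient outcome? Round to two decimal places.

subsidy = $15.00 per unit

Social marginal benefit = demand + MEB = 185.22 - 3.20x.
Set SMB = MC: 185.22 - 3.20x = 14.79 + 0.83x → x* = 42.2903.
The Pigouvian subsidy equals MEB at x*: 6.12 + 0.21×42.2903 = 15.0010.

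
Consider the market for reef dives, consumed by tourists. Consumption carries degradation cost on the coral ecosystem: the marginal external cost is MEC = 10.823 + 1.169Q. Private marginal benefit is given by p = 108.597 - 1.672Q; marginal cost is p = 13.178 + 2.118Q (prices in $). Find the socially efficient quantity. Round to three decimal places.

Social marginal benefit = demand − MEC = 97.774 - 2.841Q.
Set SMB = MC: 97.774 - 2.841Q = 13.178 + 2.118Q → Q* = 17.0591.

Q* = 17.059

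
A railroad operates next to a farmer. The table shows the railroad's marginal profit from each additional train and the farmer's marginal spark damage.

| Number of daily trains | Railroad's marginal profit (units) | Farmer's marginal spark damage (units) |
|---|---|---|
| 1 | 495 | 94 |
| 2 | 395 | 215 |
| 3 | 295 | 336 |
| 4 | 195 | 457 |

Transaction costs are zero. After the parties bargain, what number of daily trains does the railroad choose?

Bargaining reaches the level where marginal profit last exceeds marginal spark damage.
That holds through level 2 (395 ≥ 215) but not at 3 (295 < 336).

2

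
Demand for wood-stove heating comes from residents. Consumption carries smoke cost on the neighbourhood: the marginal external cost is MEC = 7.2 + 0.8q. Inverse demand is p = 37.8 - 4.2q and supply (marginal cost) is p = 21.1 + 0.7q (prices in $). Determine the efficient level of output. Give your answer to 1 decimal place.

q* = 1.7

Social marginal benefit = demand − MEC = 30.6 - 5.0q.
Set SMB = MC: 30.6 - 5.0q = 21.1 + 0.7q → q* = 1.6667.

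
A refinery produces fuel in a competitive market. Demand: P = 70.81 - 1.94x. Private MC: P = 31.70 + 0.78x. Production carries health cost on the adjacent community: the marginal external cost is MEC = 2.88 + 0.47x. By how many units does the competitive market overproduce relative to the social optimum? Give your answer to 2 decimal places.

3.02 units

Market equilibrium (private): 31.70 + 0.78x = 70.81 - 1.94x → x_m = 14.3787.
Social marginal cost = private MC + MEC = 34.58 + 1.25x.
Set SMC = demand: 34.58 + 1.25x = 70.81 - 1.94x → x* = 11.3574.
Gap = |14.3787 − 11.3574| = 3.0213.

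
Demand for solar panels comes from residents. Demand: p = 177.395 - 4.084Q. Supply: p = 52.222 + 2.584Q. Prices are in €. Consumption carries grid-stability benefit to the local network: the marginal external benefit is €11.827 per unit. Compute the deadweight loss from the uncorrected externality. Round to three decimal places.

Market equilibrium (private): 52.222 + 2.584Q = 177.395 - 4.084Q → Q_m = 18.7722.
Social marginal benefit = demand + MEB = 189.222 - 4.084Q.
Set SMB = MC: 189.222 - 4.084Q = 52.222 + 2.584Q → Q* = 20.5459.
The welfare-loss triangle has base |Q_m − Q*| and height MEB(Q_m) (the vertical gap between SMB and MC is zero at Q* and MEB at Q_m).
DWL = ½ × 1.7737 × 11.8270 = 10.4888.

DWL = €10.489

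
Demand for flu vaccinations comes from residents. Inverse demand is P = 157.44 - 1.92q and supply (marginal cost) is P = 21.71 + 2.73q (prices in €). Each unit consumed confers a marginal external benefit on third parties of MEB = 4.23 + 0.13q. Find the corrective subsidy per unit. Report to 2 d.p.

Social marginal benefit = demand + MEB = 161.67 - 1.79q.
Set SMB = MC: 161.67 - 1.79q = 21.71 + 2.73q → q* = 30.9646.
The Pigouvian subsidy equals MEB at q*: 4.23 + 0.13×30.9646 = 8.2554.

subsidy = €8.26 per unit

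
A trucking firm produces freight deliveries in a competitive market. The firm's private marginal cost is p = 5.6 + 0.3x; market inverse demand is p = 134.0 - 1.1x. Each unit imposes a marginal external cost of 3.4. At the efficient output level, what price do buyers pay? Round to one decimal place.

Social marginal cost = private MC + MEC = 9.0 + 0.3x.
Set SMC = demand: 9.0 + 0.3x = 134.0 - 1.1x → x* = 89.2857.
Consumer price on the demand curve at x*: 134.0 − 1.1×89.2857 = 35.7857.

P = 35.8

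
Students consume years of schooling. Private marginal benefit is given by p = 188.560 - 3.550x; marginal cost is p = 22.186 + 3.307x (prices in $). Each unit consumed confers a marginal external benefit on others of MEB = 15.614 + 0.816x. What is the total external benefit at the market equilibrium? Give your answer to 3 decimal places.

Market equilibrium (private): 22.186 + 3.307x = 188.560 - 3.550x → x_m = 24.2634.
Total external benefit = ∫₀^{x_m} (15.614 + 0.816x) dx = 15.614×24.2634 + ½×0.816×24.2634² = 619.0435.

$619.043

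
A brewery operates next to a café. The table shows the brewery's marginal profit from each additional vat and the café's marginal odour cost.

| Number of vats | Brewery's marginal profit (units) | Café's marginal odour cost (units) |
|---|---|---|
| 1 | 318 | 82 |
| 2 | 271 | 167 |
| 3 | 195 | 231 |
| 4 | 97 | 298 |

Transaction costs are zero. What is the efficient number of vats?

2

Bargaining reaches the level where marginal profit last exceeds marginal odour cost.
That holds through level 2 (271 ≥ 167) but not at 3 (195 < 231).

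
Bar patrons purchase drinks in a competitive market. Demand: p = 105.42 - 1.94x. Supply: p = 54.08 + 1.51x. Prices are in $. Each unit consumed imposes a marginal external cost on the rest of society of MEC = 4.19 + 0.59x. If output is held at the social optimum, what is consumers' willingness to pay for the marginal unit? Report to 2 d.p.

Social marginal benefit = demand − MEC = 101.23 - 2.53x.
Set SMB = MC: 101.23 - 2.53x = 54.08 + 1.51x → x* = 11.6708.
Consumer price on the demand curve at x*: 105.42 − 1.94×11.6708 = 82.7786.

P = $82.78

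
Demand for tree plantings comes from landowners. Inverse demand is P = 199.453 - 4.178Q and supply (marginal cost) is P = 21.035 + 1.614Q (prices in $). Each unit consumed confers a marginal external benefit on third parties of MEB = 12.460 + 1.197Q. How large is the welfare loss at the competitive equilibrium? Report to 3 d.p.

Market equilibrium (private): 21.035 + 1.614Q = 199.453 - 4.178Q → Q_m = 30.8042.
Social marginal benefit = demand + MEB = 211.913 - 2.981Q.
Set SMB = MC: 211.913 - 2.981Q = 21.035 + 1.614Q → Q* = 41.5404.
The loss is the area between SMB and MC from Q* to Q_m; with linear curves that's a triangle of height MEB(Q_m).
DWL = ½ × 10.7362 × 49.3326 = 264.8223.

DWL = $264.822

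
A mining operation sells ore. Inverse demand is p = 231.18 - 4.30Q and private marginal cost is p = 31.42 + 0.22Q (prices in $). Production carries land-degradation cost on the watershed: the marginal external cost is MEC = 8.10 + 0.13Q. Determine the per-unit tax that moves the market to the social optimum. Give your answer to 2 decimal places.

Social marginal cost = private MC + MEC = 39.52 + 0.35Q.
Set SMC = demand: 39.52 + 0.35Q = 231.18 - 4.30Q → Q* = 41.2172.
The Pigouvian tax equals MEC at Q*: 8.10 + 0.13×41.2172 = 13.4582.

tax = $13.46 per unit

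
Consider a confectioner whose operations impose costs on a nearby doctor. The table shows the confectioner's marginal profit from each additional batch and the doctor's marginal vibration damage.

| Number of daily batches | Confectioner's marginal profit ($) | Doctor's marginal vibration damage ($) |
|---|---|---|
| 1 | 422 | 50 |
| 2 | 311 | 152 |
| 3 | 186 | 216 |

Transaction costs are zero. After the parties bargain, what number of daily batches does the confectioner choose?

2

Bargaining reaches the level where marginal profit last exceeds marginal vibration damage.
That holds through level 2 (311 ≥ 152) but not at 3 (186 < 216).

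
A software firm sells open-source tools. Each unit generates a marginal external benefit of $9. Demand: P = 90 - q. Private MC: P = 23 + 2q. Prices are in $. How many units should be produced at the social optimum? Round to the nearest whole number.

q* = 25

Social marginal cost = private MC − MEB = 14 + 2q.
Set SMC = demand: 14 + 2q = 90 - q → q* = 25.3333.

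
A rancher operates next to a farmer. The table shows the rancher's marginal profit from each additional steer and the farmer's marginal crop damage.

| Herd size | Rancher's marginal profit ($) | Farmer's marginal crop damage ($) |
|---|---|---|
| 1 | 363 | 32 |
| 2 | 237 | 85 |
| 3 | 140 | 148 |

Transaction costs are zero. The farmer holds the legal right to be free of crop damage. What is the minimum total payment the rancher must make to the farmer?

Efficient level: marginal profit ≥ marginal crop damage through level 2, so k* = 2.
With the farmer holding the right, the rancher must at least compensate total damage at k*: 32 + 85 = 117.

$117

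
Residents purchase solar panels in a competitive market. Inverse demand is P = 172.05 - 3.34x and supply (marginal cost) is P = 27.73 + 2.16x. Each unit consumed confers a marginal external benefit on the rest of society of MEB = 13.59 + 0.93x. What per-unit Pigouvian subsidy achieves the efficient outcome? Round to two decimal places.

subsidy = 45.72 per unit

Social marginal benefit = demand + MEB = 185.64 - 2.41x.
Set SMB = MC: 185.64 - 2.41x = 27.73 + 2.16x → x* = 34.5536.
The Pigouvian subsidy equals MEB at x*: 13.59 + 0.93×34.5536 = 45.7248.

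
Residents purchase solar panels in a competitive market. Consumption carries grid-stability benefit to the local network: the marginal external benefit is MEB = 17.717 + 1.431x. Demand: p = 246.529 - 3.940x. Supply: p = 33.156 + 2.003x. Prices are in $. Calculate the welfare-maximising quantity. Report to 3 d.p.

x* = 51.217

Social marginal benefit = demand + MEB = 264.246 - 2.509x.
Set SMB = MC: 264.246 - 2.509x = 33.156 + 2.003x → x* = 51.2168.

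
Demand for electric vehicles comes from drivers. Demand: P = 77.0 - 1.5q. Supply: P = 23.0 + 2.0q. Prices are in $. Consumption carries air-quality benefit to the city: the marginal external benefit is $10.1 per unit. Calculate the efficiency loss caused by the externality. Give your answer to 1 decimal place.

DWL = $14.6

Market equilibrium (private): 23.0 + 2.0q = 77.0 - 1.5q → q_m = 15.4286.
Social marginal benefit = demand + MEB = 87.1 - 1.5q.
Set SMB = MC: 87.1 - 1.5q = 23.0 + 2.0q → q* = 18.3143.
Between q* and q_m the wedge SMB − MC runs linearly from 0 to MEB(q_m), so the loss is a triangle.
DWL = ½ × 2.8857 × 10.1000 = 14.5728.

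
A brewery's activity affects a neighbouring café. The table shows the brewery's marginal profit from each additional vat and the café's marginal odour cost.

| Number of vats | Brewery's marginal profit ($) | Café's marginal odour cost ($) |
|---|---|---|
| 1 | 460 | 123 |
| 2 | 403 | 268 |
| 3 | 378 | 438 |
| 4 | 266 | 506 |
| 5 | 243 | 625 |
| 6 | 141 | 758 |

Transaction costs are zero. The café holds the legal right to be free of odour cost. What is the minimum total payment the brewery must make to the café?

$391

Efficient level: marginal profit ≥ marginal odour cost through level 2, so k* = 2.
With the café holding the right, the brewery must at least compensate total damage at k*: 123 + 268 = 391.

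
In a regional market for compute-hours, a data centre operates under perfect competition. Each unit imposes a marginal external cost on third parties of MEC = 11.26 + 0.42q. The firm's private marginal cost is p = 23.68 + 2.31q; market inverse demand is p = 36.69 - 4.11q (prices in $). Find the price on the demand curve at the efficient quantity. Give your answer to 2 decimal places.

Social marginal cost = private MC + MEC = 34.94 + 2.73q.
Set SMC = demand: 34.94 + 2.73q = 36.69 - 4.11q → q* = 0.2558.
Consumer price on the demand curve at q*: 36.69 − 4.11×0.2558 = 35.6387.

P = $35.64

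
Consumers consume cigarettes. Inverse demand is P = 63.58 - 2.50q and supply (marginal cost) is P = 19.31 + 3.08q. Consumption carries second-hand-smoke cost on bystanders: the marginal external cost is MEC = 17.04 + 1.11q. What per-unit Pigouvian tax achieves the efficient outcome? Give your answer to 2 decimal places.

tax = 21.56 per unit

Social marginal benefit = demand − MEC = 46.54 - 3.61q.
Set SMB = MC: 46.54 - 3.61q = 19.31 + 3.08q → q* = 4.0703.
The Pigouvian tax equals MEC at q*: 17.04 + 1.11×4.0703 = 21.5580.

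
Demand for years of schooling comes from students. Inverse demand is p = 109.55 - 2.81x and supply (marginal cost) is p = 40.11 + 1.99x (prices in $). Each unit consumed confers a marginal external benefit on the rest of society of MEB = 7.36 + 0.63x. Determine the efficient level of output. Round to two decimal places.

Social marginal benefit = demand + MEB = 116.91 - 2.18x.
Set SMB = MC: 116.91 - 2.18x = 40.11 + 1.99x → x* = 18.4173.

x* = 18.42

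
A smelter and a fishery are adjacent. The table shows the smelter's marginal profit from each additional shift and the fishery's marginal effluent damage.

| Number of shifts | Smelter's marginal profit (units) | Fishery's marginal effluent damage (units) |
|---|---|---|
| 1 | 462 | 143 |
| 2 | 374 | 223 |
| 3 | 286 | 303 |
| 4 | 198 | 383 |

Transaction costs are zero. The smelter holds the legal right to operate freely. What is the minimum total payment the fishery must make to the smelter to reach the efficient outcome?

484

Left alone the smelter would choose level 4 (marginal profit stays positive).
Efficient level: k* = 2 (marginal profit ≥ marginal effluent damage through 2).
The fishery must at least cover the smelter's forgone profit from cutting 4→2: 286 + 198 = 484.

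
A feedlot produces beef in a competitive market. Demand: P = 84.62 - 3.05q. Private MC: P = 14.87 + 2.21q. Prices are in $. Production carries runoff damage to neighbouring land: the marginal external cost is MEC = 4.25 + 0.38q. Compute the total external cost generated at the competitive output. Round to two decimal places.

Market equilibrium (private): 14.87 + 2.21q = 84.62 - 3.05q → q_m = 13.2605.
Total external cost = ∫₀^{q_m} (4.25 + 0.38q) dq = 4.25×13.2605 + ½×0.38×13.2605² = 89.7669.

$89.77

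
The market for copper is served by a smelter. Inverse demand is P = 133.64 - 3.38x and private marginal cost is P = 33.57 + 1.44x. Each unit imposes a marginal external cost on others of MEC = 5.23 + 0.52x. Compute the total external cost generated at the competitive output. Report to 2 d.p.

Market equilibrium (private): 33.57 + 1.44x = 133.64 - 3.38x → x_m = 20.7614.
Total external cost = ∫₀^{x_m} (5.23 + 0.52x) dx = 5.23×20.7614 + ½×0.52×20.7614² = 220.6514.

220.65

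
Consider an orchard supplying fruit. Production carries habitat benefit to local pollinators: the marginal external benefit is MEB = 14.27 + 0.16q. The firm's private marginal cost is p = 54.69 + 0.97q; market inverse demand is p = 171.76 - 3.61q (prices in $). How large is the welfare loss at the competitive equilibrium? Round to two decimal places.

Market equilibrium (private): 54.69 + 0.97q = 171.76 - 3.61q → q_m = 25.5611.
Social marginal cost = private MC − MEB = 40.42 + 0.81q.
Set SMC = demand: 40.42 + 0.81q = 171.76 - 3.61q → q* = 29.7149.
The welfare-loss triangle has base |q_m − q*| and height MEB(q_m) (the vertical gap between SMC and demand is zero at q* and MEB at q_m).
DWL = ½ × 4.1538 × 18.3598 = 38.1315.

DWL = $38.13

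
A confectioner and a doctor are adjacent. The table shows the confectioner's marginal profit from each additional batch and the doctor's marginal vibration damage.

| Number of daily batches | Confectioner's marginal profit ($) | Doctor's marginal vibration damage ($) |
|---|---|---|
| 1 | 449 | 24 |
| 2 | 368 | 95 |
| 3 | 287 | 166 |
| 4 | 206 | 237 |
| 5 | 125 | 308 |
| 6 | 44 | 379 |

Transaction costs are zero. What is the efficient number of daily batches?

3

Bargaining reaches the level where marginal profit last exceeds marginal vibration damage.
That holds through level 3 (287 ≥ 166) but not at 4 (206 < 237).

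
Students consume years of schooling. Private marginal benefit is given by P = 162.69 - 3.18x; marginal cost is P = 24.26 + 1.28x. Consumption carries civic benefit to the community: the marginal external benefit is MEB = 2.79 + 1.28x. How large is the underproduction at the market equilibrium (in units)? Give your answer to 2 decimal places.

13.37 units

Market equilibrium (private): 24.26 + 1.28x = 162.69 - 3.18x → x_m = 31.0381.
Social marginal benefit = demand + MEB = 165.48 - 1.90x.
Set SMB = MC: 165.48 - 1.90x = 24.26 + 1.28x → x* = 44.4088.
Gap = |31.0381 − 44.4088| = 13.3707.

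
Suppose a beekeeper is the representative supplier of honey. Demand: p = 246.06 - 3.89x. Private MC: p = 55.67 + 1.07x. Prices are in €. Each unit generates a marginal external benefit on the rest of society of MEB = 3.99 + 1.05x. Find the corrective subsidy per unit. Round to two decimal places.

subsidy = €56.19 per unit

Social marginal cost = private MC − MEB = 51.68 + 0.02x.
Set SMC = demand: 51.68 + 0.02x = 246.06 - 3.89x → x* = 49.7136.
The Pigouvian subsidy equals MEB at x*: 3.99 + 1.05×49.7136 = 56.1893.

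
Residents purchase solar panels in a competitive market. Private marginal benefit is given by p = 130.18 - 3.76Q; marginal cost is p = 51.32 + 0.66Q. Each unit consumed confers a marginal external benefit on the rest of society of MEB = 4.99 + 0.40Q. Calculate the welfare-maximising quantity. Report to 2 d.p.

Social marginal benefit = demand + MEB = 135.17 - 3.36Q.
Set SMB = MC: 135.17 - 3.36Q = 51.32 + 0.66Q → Q* = 20.8582.

Q* = 20.86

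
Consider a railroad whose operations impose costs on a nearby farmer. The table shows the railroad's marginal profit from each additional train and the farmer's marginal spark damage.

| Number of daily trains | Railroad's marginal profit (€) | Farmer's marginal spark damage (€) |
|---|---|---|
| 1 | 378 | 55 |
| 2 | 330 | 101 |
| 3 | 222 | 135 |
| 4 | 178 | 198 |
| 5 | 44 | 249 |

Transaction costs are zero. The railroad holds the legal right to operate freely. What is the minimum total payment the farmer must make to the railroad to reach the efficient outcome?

€222

Left alone the railroad would choose level 5 (marginal profit stays positive).
Efficient level: k* = 3 (marginal profit ≥ marginal spark damage through 3).
The farmer must at least cover the railroad's forgone profit from cutting 5→3: 178 + 44 = 222.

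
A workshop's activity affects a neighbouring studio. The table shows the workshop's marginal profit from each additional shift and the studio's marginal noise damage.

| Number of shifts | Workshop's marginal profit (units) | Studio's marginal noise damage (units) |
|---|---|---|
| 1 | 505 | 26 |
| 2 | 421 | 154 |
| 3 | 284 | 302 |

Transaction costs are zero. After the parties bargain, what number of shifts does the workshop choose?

2

Bargaining reaches the level where marginal profit last exceeds marginal noise damage.
That holds through level 2 (421 ≥ 154) but not at 3 (284 < 302).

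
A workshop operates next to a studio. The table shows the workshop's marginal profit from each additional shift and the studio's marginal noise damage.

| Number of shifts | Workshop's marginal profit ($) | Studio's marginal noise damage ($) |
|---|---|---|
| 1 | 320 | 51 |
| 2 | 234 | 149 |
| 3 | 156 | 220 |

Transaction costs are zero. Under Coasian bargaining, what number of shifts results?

2

Bargaining reaches the level where marginal profit last exceeds marginal noise damage.
That holds through level 2 (234 ≥ 149) but not at 3 (156 < 220).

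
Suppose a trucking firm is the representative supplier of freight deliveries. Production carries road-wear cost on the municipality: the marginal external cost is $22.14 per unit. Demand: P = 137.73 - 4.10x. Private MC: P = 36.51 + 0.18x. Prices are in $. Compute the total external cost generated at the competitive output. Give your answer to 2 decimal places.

$523.60

Market equilibrium (private): 36.51 + 0.18x = 137.73 - 4.10x → x_m = 23.6495.
Total external cost = MEC × x_m = 22.14 × 23.6495 = 523.5999.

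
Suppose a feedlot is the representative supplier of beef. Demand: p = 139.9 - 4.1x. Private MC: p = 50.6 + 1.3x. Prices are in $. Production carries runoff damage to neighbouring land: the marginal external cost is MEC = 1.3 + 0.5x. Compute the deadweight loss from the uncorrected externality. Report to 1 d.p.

DWL = $7.8

Market equilibrium (private): 50.6 + 1.3x = 139.9 - 4.1x → x_m = 16.5370.
Social marginal cost = private MC + MEC = 51.9 + 1.8x.
Set SMC = demand: 51.9 + 1.8x = 139.9 - 4.1x → x* = 14.9153.
Height of the DWL triangle at x_m is SMC(x_m) − demand(x_m) = MEC(x_m) = 9.5685.
DWL = ½ × 1.6217 × 9.5685 = 7.7586.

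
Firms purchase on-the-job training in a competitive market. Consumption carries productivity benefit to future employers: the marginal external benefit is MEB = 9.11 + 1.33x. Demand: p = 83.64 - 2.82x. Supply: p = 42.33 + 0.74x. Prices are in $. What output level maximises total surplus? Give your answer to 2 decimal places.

Social marginal benefit = demand + MEB = 92.75 - 1.49x.
Set SMB = MC: 92.75 - 1.49x = 42.33 + 0.74x → x* = 22.6099.

x* = 22.61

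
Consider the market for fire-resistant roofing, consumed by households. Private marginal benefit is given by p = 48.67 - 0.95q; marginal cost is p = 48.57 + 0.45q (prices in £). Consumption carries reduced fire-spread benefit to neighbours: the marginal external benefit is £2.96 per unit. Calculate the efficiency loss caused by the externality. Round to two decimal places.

Market equilibrium (private): 48.57 + 0.45q = 48.67 - 0.95q → q_m = 0.0714.
Social marginal benefit = demand + MEB = 51.63 - 0.95q.
Set SMB = MC: 51.63 - 0.95q = 48.57 + 0.45q → q* = 2.1857.
Height of the DWL triangle at q_m is SMB(q_m) − MC(q_m) = MEB(q_m) = 2.9600.
DWL = ½ × 2.1143 × 2.9600 = 3.1292.

DWL = £3.13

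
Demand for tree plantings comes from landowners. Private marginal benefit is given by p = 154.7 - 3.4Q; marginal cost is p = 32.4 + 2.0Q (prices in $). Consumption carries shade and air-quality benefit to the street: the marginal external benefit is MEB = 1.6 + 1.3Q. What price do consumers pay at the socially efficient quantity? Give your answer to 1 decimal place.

Social marginal benefit = demand + MEB = 156.3 - 2.1Q.
Set SMB = MC: 156.3 - 2.1Q = 32.4 + 2.0Q → Q* = 30.2195.
Consumer price on the demand curve at Q*: 154.7 − 3.4×30.2195 = 51.9537.

P = $52.0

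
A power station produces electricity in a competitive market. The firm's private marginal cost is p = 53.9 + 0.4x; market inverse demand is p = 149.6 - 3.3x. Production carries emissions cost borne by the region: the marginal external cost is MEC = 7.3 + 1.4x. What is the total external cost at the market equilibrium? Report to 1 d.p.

657.1

Market equilibrium (private): 53.9 + 0.4x = 149.6 - 3.3x → x_m = 25.8649.
Total external cost = ∫₀^{x_m} (7.3 + 1.4x) dx = 7.3×25.8649 + ½×1.4×25.8649² = 657.1089.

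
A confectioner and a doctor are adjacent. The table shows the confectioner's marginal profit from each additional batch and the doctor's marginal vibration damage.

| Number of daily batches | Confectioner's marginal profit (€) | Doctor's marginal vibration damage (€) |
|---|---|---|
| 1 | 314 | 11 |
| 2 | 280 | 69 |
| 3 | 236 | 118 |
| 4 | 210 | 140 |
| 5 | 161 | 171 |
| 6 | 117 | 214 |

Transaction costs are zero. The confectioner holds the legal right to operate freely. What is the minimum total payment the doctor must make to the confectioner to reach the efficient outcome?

Left alone the confectioner would choose level 6 (marginal profit stays positive).
Efficient level: k* = 4 (marginal profit ≥ marginal vibration damage through 4).
The doctor must at least cover the confectioner's forgone profit from cutting 6→4: 161 + 117 = 278.

€278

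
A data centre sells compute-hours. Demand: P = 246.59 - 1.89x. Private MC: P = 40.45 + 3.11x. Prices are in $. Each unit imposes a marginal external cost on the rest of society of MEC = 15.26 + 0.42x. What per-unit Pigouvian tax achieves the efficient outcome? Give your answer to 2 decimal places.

Social marginal cost = private MC + MEC = 55.71 + 3.53x.
Set SMC = demand: 55.71 + 3.53x = 246.59 - 1.89x → x* = 35.2177.
The Pigouvian tax equals MEC at x*: 15.26 + 0.42×35.2177 = 30.0514.

tax = $30.05 per unit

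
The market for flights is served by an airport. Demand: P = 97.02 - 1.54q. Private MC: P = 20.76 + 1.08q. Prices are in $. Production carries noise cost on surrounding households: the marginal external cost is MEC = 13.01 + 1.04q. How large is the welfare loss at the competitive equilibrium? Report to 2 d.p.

DWL = $255.91

Market equilibrium (private): 20.76 + 1.08q = 97.02 - 1.54q → q_m = 29.1069.
Social marginal cost = private MC + MEC = 33.77 + 2.12q.
Set SMC = demand: 33.77 + 2.12q = 97.02 - 1.54q → q* = 17.2814.
The loss is the area between SMC and demand from q* to q_m; with linear curves that's a triangle of height MEC(q_m).
DWL = ½ × 11.8255 × 43.2811 = 255.9103.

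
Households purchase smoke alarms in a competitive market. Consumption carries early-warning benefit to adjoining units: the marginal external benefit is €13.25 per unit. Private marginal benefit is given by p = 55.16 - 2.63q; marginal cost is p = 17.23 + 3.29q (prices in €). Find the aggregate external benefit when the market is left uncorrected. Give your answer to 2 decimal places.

€84.89

Market equilibrium (private): 17.23 + 3.29q = 55.16 - 2.63q → q_m = 6.4071.
Total external benefit = MEB × q_m = 13.25 × 6.4071 = 84.8941.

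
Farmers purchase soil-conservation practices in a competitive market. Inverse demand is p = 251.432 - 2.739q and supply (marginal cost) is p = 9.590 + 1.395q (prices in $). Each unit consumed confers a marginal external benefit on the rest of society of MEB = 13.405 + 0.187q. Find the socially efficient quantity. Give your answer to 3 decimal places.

q* = 64.669

Social marginal benefit = demand + MEB = 264.837 - 2.552q.
Set SMB = MC: 264.837 - 2.552q = 9.590 + 1.395q → q* = 64.6686.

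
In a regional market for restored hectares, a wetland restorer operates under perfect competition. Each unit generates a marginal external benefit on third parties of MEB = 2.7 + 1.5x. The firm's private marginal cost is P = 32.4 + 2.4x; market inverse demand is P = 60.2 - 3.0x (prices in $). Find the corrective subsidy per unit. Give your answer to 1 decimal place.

subsidy = $14.4 per unit

Social marginal cost = private MC − MEB = 29.7 + 0.9x.
Set SMC = demand: 29.7 + 0.9x = 60.2 - 3.0x → x* = 7.8205.
The Pigouvian subsidy equals MEB at x*: 2.7 + 1.5×7.8205 = 14.4308.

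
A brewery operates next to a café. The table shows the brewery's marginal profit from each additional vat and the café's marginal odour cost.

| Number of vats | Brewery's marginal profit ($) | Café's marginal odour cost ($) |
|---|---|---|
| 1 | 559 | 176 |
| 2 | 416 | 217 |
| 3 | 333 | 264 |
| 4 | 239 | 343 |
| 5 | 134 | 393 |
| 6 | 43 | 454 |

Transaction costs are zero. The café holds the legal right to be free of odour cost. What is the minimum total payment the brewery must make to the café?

Efficient level: marginal profit ≥ marginal odour cost through level 3, so k* = 3.
With the café holding the right, the brewery must at least compensate total damage at k*: 176 + 217 + 264 = 657.

$657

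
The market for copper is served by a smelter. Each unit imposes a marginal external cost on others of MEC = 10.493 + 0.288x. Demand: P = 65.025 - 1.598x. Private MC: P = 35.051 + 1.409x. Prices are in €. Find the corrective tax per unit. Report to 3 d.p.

Social marginal cost = private MC + MEC = 45.544 + 1.697x.
Set SMC = demand: 45.544 + 1.697x = 65.025 - 1.598x → x* = 5.9123.
The Pigouvian tax equals MEC at x*: 10.493 + 0.288×5.9123 = 12.1957.

tax = €12.196 per unit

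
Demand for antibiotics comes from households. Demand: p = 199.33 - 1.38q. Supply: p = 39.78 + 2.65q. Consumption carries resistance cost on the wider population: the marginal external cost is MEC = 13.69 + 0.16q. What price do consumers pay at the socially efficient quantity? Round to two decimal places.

Social marginal benefit = demand − MEC = 185.64 - 1.54q.
Set SMB = MC: 185.64 - 1.54q = 39.78 + 2.65q → q* = 34.8115.
Consumer price on the demand curve at q*: 199.33 − 1.38×34.8115 = 151.2901.

P = 151.29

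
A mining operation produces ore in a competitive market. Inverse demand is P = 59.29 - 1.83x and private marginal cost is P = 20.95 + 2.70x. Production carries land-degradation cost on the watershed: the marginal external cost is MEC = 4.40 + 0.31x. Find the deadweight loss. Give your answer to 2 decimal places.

DWL = 5.10

Market equilibrium (private): 20.95 + 2.70x = 59.29 - 1.83x → x_m = 8.4636.
Social marginal cost = private MC + MEC = 25.35 + 3.01x.
Set SMC = demand: 25.35 + 3.01x = 59.29 - 1.83x → x* = 7.0124.
Between x* and x_m the wedge SMC − demand runs linearly from 0 to MEC(x_m), so the loss is a triangle.
DWL = ½ × 1.4512 × 7.0237 = 5.0964.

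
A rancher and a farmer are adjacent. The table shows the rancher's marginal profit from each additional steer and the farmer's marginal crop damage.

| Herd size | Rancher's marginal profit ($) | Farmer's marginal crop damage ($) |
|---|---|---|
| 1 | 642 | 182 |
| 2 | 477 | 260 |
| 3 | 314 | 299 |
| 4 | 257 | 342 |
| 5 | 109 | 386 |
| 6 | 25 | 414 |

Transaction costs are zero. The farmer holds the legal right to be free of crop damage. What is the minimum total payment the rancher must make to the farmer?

Efficient level: marginal profit ≥ marginal crop damage through level 3, so k* = 3.
With the farmer holding the right, the rancher must at least compensate total damage at k*: 182 + 260 + 299 = 741.

$741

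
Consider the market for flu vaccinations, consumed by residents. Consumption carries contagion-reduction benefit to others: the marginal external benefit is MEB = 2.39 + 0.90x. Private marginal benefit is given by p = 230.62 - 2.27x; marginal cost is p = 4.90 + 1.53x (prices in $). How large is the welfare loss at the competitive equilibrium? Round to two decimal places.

Market equilibrium (private): 4.90 + 1.53x = 230.62 - 2.27x → x_m = 59.4000.
Social marginal benefit = demand + MEB = 233.01 - 1.37x.
Set SMB = MC: 233.01 - 1.37x = 4.90 + 1.53x → x* = 78.6586.
Height of the DWL triangle at x_m is SMB(x_m) − MC(x_m) = MEB(x_m) = 55.8500.
DWL = ½ × 19.2586 × 55.8500 = 537.7964.

DWL = $537.80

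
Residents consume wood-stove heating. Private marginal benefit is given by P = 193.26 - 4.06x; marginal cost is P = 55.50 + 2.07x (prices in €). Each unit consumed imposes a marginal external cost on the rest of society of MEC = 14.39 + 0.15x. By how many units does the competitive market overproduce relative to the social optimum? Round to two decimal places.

2.83 units

Market equilibrium (private): 55.50 + 2.07x = 193.26 - 4.06x → x_m = 22.4731.
Social marginal benefit = demand − MEC = 178.87 - 4.21x.
Set SMB = MC: 178.87 - 4.21x = 55.50 + 2.07x → x* = 19.6449.
Gap = |22.4731 − 19.6449| = 2.8282.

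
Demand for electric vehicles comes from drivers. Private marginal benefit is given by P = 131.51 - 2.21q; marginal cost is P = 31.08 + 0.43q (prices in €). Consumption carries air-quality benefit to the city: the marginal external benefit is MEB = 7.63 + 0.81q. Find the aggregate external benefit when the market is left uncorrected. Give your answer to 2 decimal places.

€876.36

Market equilibrium (private): 31.08 + 0.43q = 131.51 - 2.21q → q_m = 38.0417.
Total external benefit = ∫₀^{q_m} (7.63 + 0.81q) dq = 7.63×38.0417 + ½×0.81×38.0417² = 876.3624.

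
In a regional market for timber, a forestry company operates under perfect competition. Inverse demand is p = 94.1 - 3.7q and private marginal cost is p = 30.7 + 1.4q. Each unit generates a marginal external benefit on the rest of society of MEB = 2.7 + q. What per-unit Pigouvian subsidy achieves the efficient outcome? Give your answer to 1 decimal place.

Social marginal cost = private MC − MEB = 28.0 + 0.4q.
Set SMC = demand: 28.0 + 0.4q = 94.1 - 3.7q → q* = 16.1220.
The Pigouvian subsidy equals MEB at q*: 2.7 + 1.0×16.1220 = 18.8220.

subsidy = 18.8 per unit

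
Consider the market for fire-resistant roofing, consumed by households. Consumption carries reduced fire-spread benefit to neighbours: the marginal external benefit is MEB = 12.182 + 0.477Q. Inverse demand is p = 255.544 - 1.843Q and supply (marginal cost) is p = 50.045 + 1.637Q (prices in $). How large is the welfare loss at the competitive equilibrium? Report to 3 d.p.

DWL = $271.076

Market equilibrium (private): 50.045 + 1.637Q = 255.544 - 1.843Q → Q_m = 59.0514.
Social marginal benefit = demand + MEB = 267.726 - 1.366Q.
Set SMB = MC: 267.726 - 1.366Q = 50.045 + 1.637Q → Q* = 72.4878.
Height of the DWL triangle at Q_m is SMB(Q_m) − MC(Q_m) = MEB(Q_m) = 40.3495.
DWL = ½ × 13.4364 × 40.3495 = 271.0760.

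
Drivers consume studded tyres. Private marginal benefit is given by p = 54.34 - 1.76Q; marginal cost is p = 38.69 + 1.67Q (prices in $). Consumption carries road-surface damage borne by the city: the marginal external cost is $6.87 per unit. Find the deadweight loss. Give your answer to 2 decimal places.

Market equilibrium (private): 38.69 + 1.67Q = 54.34 - 1.76Q → Q_m = 4.5627.
Social marginal benefit = demand − MEC = 47.47 - 1.76Q.
Set SMB = MC: 47.47 - 1.76Q = 38.69 + 1.67Q → Q* = 2.5598.
The loss is the area between SMB and MC from Q* to Q_m; with linear curves that's a triangle of height MEC(Q_m).
DWL = ½ × 2.0029 × 6.8700 = 6.8800.

DWL = $6.88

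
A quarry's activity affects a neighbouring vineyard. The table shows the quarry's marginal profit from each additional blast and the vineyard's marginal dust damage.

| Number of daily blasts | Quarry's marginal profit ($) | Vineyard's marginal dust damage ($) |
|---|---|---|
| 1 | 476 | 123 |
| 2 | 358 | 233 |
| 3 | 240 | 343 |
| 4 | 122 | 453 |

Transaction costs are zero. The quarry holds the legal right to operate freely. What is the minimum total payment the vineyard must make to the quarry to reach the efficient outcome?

Left alone the quarry would choose level 4 (marginal profit stays positive).
Efficient level: k* = 2 (marginal profit ≥ marginal dust damage through 2).
The vineyard must at least cover the quarry's forgone profit from cutting 4→2: 240 + 122 = 362.

$362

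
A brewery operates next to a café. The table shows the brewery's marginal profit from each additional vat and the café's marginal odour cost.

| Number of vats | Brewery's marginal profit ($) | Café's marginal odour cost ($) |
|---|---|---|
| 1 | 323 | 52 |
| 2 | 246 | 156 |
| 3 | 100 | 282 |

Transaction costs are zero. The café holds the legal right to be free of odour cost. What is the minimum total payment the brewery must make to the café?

$208

Efficient level: marginal profit ≥ marginal odour cost through level 2, so k* = 2.
With the café holding the right, the brewery must at least compensate total damage at k*: 52 + 156 = 208.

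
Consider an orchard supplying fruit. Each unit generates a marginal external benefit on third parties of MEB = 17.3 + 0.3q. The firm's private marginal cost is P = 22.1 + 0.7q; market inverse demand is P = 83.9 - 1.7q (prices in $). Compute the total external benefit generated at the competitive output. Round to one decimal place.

Market equilibrium (private): 22.1 + 0.7q = 83.9 - 1.7q → q_m = 25.7500.
Total external benefit = ∫₀^{q_m} (17.3 + 0.3q) dq = 17.3×25.7500 + ½×0.3×25.7500² = 544.9344.

$544.9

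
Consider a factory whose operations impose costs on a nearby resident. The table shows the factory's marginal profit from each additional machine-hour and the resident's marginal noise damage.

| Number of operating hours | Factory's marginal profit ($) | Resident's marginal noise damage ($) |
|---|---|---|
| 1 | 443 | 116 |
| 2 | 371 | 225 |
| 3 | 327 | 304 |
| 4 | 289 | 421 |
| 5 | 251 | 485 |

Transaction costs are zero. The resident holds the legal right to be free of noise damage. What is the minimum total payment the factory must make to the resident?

$645

Efficient level: marginal profit ≥ marginal noise damage through level 3, so k* = 3.
With the resident holding the right, the factory must at least compensate total damage at k*: 116 + 225 + 304 = 645.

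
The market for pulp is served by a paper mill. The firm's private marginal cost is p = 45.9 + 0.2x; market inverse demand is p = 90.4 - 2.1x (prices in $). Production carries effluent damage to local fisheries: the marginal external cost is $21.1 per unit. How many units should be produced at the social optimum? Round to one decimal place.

Social marginal cost = private MC + MEC = 67.0 + 0.2x.
Set SMC = demand: 67.0 + 0.2x = 90.4 - 2.1x → x* = 10.1739.

x* = 10.2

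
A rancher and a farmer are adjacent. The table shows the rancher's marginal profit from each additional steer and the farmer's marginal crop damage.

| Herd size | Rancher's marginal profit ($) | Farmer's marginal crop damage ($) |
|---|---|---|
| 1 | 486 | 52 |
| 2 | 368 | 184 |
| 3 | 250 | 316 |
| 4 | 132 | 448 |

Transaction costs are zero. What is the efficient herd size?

2

Bargaining reaches the level where marginal profit last exceeds marginal crop damage.
That holds through level 2 (368 ≥ 184) but not at 3 (250 < 316).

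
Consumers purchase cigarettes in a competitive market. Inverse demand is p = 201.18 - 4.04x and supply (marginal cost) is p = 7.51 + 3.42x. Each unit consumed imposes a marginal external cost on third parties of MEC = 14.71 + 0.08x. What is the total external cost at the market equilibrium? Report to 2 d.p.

Market equilibrium (private): 7.51 + 3.42x = 201.18 - 4.04x → x_m = 25.9611.
Total external cost = ∫₀^{x_m} (14.71 + 0.08x) dx = 14.71×25.9611 + ½×0.08×25.9611² = 408.8469.

408.85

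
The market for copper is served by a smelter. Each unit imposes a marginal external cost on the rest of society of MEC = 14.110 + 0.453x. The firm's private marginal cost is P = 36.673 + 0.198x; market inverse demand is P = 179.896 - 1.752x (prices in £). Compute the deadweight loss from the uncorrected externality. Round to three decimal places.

Market equilibrium (private): 36.673 + 0.198x = 179.896 - 1.752x → x_m = 73.4477.
Social marginal cost = private MC + MEC = 50.783 + 0.651x.
Set SMC = demand: 50.783 + 0.651x = 179.896 - 1.752x → x* = 53.7299.
The loss is the area between SMC and demand from x* to x_m; with linear curves that's a triangle of height MEC(x_m).
DWL = ½ × 19.7178 × 47.3818 = 467.1324.

DWL = £467.132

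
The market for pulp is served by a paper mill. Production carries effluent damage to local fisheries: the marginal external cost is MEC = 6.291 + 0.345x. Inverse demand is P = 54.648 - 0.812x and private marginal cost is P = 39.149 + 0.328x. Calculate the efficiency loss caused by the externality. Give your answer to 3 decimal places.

Market equilibrium (private): 39.149 + 0.328x = 54.648 - 0.812x → x_m = 13.5956.
Social marginal cost = private MC + MEC = 45.440 + 0.673x.
Set SMC = demand: 45.440 + 0.673x = 54.648 - 0.812x → x* = 6.2007.
The loss is the area between SMC and demand from x* to x_m; with linear curves that's a triangle of height MEC(x_m).
DWL = ½ × 7.3949 × 10.9815 = 40.6035.

DWL = 40.604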